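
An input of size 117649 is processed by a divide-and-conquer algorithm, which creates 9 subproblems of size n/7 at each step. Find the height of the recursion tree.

For divide and conquer with division factor 7:

Problem sizes at each level:
Level 0: 117649
Level 1: 16807
Level 2: 2401
Level 3: 343
Level 4: 49
Level 5: 7
Level 6: 1

The root is level 0 and the size-1 base case is level 6 (the tree spans levels 0 through 6, i.e. 7 levels counting the root), so the depth is the number of divisions: log_7(117649) = 6

The recursion tree depth is log_7(117649) = 6. At each level, the problem size is divided by 7, so it takes 6 divisions to reduce to a base case of size 1. The algorithm makes 9 recursive calls at each level.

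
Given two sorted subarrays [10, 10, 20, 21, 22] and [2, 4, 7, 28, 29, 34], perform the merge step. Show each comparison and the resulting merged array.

Merging process:

Compare 10 vs 2: take 2 from right. Merged: [2]
Compare 10 vs 4: take 4 from right. Merged: [2, 4]
Compare 10 vs 7: take 7 from right. Merged: [2, 4, 7]
Compare 10 vs 28: take 10 from left. Merged: [2, 4, 7, 10]
Compare 10 vs 28: take 10 from left. Merged: [2, 4, 7, 10, 10]
Compare 20 vs 28: take 20 from left. Merged: [2, 4, 7, 10, 10, 20]
Compare 21 vs 28: take 21 from left. Merged: [2, 4, 7, 10, 10, 20, 21]
Compare 22 vs 28: take 22 from left. Merged: [2, 4, 7, 10, 10, 20, 21, 22]
Append remaining from right: [28, 29, 34]. Merged: [2, 4, 7, 10, 10, 20, 21, 22, 28, 29, 34]

Final merged array: [2, 4, 7, 10, 10, 20, 21, 22, 28, 29, 34]
Total comparisons: 8

The merged array is [2, 4, 7, 10, 10, 20, 21, 22, 28, 29, 34], requiring 8 comparisons. The merge step runs in O(n) time where n is the total number of elements.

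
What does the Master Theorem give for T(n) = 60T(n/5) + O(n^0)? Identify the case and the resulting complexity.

Master Theorem for T(n) = 60T(n/5) + O(n^0):

a = 60, b = 5, c = 0
log_b(a) = log_5(60) = 2.5440

Case 1: c = 0 < log_5(60) = 2.5440
T(n) = O(n^(log_5 60))

For T(n) = 60T(n/5) + O(n^0): log_5(60) = 2.5440. This is Case 1 of the Master Theorem (c < log_b(a), work dominated by leaves), giving O(n^(log_5 60)).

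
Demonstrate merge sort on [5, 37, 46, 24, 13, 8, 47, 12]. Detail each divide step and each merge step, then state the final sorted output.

Merge sort trace:

Split: [5, 37, 46, 24, 13, 8, 47, 12] -> [5, 37, 46, 24] and [13, 8, 47, 12]
  Split: [5, 37, 46, 24] -> [5, 37] and [46, 24]
    Split: [5, 37] -> [5] and [37]
    Merge: [5] + [37] -> [5, 37]
    Split: [46, 24] -> [46] and [24]
    Merge: [46] + [24] -> [24, 46]
  Merge: [5, 37] + [24, 46] -> [5, 24, 37, 46]
  Split: [13, 8, 47, 12] -> [13, 8] and [47, 12]
    Split: [13, 8] -> [13] and [8]
    Merge: [13] + [8] -> [8, 13]
    Split: [47, 12] -> [47] and [12]
    Merge: [47] + [12] -> [12, 47]
  Merge: [8, 13] + [12, 47] -> [8, 12, 13, 47]
Merge: [5, 24, 37, 46] + [8, 12, 13, 47] -> [5, 8, 12, 13, 24, 37, 46, 47]

Final sorted array: [5, 8, 12, 13, 24, 37, 46, 47]

The merge sort proceeds by recursively splitting the array and merging sorted halves.
After all merges, the sorted array is [5, 8, 12, 13, 24, 37, 46, 47].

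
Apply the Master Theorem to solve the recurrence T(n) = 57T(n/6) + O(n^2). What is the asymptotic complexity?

Master Theorem for T(n) = 57T(n/6) + O(n^2):

a = 57, b = 6, c = 2
log_b(a) = log_6(57) = 2.2565

Case 1: c = 2 < log_6(57) = 2.2565
T(n) = O(n^(log_6 57))

For T(n) = 57T(n/6) + O(n^2): log_6(57) = 2.2565. This is Case 1 of the Master Theorem (c < log_b(a), work dominated by leaves), giving O(n^(log_6 57)).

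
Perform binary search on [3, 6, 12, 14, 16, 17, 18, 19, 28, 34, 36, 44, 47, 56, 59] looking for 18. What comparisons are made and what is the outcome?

Binary search for 18 in [3, 6, 12, 14, 16, 17, 18, 19, 28, 34, 36, 44, 47, 56, 59]:

lo=0, hi=14, mid=7, arr[mid]=19 -> 19 > 18, search left half
lo=0, hi=6, mid=3, arr[mid]=14 -> 14 < 18, search right half
lo=4, hi=6, mid=5, arr[mid]=17 -> 17 < 18, search right half
lo=6, hi=6, mid=6, arr[mid]=18 -> Found target at index 6!

Binary search finds 18 at index 6 after 4 comparisons. The search repeatedly halves the search space by comparing with the middle element.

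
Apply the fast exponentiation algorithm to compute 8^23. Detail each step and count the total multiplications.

Computing 8^23 by squaring (build up from 8^1; each line after the first costs one multiplication):

8^1 = 8
8^2 = (8^1)^2 = 8^2 = 64
8^4 = (8^2)^2 = 64^2 = 4096
8^5 = 8 * 8^4 = 8 * 4096 = 32768
8^10 = (8^5)^2 = 32768^2 = 1073741824
8^11 = 8 * 8^10 = 8 * 1073741824 = 8589934592
8^22 = (8^11)^2 = 8589934592^2 = 73786976294838206464
8^23 = 8 * 8^22 = 8 * 73786976294838206464 = 590295810358705651712

Result: 590295810358705651712
Multiplications needed: 7 (7 lines after 8^1)

8^23 = 590295810358705651712. Using exponentiation by squaring, this requires 7 multiplications. The key idea: if the exponent is even, square the half-power; if odd, multiply by the base once.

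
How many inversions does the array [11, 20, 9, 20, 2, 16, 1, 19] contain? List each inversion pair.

Finding inversions in [11, 20, 9, 20, 2, 16, 1, 19]:

(0, 2): arr[0]=11 > arr[2]=9
(0, 4): arr[0]=11 > arr[4]=2
(0, 6): arr[0]=11 > arr[6]=1
(1, 2): arr[1]=20 > arr[2]=9
(1, 4): arr[1]=20 > arr[4]=2
(1, 5): arr[1]=20 > arr[5]=16
(1, 6): arr[1]=20 > arr[6]=1
(1, 7): arr[1]=20 > arr[7]=19
(2, 4): arr[2]=9 > arr[4]=2
(2, 6): arr[2]=9 > arr[6]=1
(3, 4): arr[3]=20 > arr[4]=2
(3, 5): arr[3]=20 > arr[5]=16
(3, 6): arr[3]=20 > arr[6]=1
(3, 7): arr[3]=20 > arr[7]=19
(4, 6): arr[4]=2 > arr[6]=1
(5, 6): arr[5]=16 > arr[6]=1

Total inversions: 16

The array has 16 inversion(s): (0,2), (0,4), (0,6), (1,2), (1,4), (1,5), (1,6), (1,7), (2,4), (2,6), (3,4), (3,5), (3,6), (3,7), (4,6), (5,6). Each pair (i,j) satisfies i < j and arr[i] > arr[j].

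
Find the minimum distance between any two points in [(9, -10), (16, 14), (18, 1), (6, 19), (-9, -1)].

Computing all pairwise distances among 5 points:

d((9, -10), (16, 14)) = 25.0
d((9, -10), (18, 1)) = 14.2127
d((9, -10), (6, 19)) = 29.1548
d((9, -10), (-9, -1)) = 20.1246
d((16, 14), (18, 1)) = 13.1529
d((16, 14), (6, 19)) = 11.1803 <-- minimum
d((16, 14), (-9, -1)) = 29.1548
d((18, 1), (6, 19)) = 21.6333
d((18, 1), (-9, -1)) = 27.074
d((6, 19), (-9, -1)) = 25.0

Closest pair: (16, 14) and (6, 19) with distance 11.1803

The closest pair is (16, 14) and (6, 19) with Euclidean distance 11.1803. For 5 points, brute-force pairwise comparison is shown above. For large n, the divide-and-conquer algorithm (sort by x, recurse on halves, check the dividing strip) achieves O(n log n).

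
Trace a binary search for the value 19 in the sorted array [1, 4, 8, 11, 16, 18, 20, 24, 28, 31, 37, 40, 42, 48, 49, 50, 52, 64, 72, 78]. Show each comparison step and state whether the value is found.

Binary search for 19 in [1, 4, 8, 11, 16, 18, 20, 24, 28, 31, 37, 40, 42, 48, 49, 50, 52, 64, 72, 78]:

lo=0, hi=19, mid=9, arr[mid]=31 -> 31 > 19, search left half
lo=0, hi=8, mid=4, arr[mid]=16 -> 16 < 19, search right half
lo=5, hi=8, mid=6, arr[mid]=20 -> 20 > 19, search left half
lo=5, hi=5, mid=5, arr[mid]=18 -> 18 < 19, search right half
lo=6 > hi=5, target 19 not found

Binary search determines that 19 is not in the array after 4 comparisons. The search space was exhausted without finding the target.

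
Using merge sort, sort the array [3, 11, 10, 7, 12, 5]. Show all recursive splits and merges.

Merge sort trace:

Split: [3, 11, 10, 7, 12, 5] -> [3, 11, 10] and [7, 12, 5]
  Split: [3, 11, 10] -> [3] and [11, 10]
    Split: [11, 10] -> [11] and [10]
    Merge: [11] + [10] -> [10, 11]
  Merge: [3] + [10, 11] -> [3, 10, 11]
  Split: [7, 12, 5] -> [7] and [12, 5]
    Split: [12, 5] -> [12] and [5]
    Merge: [12] + [5] -> [5, 12]
  Merge: [7] + [5, 12] -> [5, 7, 12]
Merge: [3, 10, 11] + [5, 7, 12] -> [3, 5, 7, 10, 11, 12]

Final sorted array: [3, 5, 7, 10, 11, 12]

The merge sort proceeds by recursively splitting the array and merging sorted halves.
After all merges, the sorted array is [3, 5, 7, 10, 11, 12].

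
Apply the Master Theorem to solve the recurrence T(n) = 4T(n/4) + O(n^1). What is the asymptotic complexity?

Master Theorem for T(n) = 4T(n/4) + O(n^1):

a = 4, b = 4, c = 1
log_b(a) = log_4(4) = 1.0000

Case 2: c = 1 = log_4(4) = 1.0000
T(n) = O(n^1 log n) = O(n log n)

For T(n) = 4T(n/4) + O(n^1): log_4(4) = 1.0000. This is Case 2 of the Master Theorem (c = log_b(a), equal work at all levels), giving O(n log n).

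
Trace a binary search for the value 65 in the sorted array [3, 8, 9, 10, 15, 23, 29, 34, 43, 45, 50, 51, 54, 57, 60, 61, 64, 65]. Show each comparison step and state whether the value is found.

Binary search for 65 in [3, 8, 9, 10, 15, 23, 29, 34, 43, 45, 50, 51, 54, 57, 60, 61, 64, 65]:

lo=0, hi=17, mid=8, arr[mid]=43 -> 43 < 65, search right half
lo=9, hi=17, mid=13, arr[mid]=57 -> 57 < 65, search right half
lo=14, hi=17, mid=15, arr[mid]=61 -> 61 < 65, search right half
lo=16, hi=17, mid=16, arr[mid]=64 -> 64 < 65, search right half
lo=17, hi=17, mid=17, arr[mid]=65 -> Found target at index 17!

Binary search finds 65 at index 17 after 5 comparisons. The search repeatedly halves the search space by comparing with the middle element.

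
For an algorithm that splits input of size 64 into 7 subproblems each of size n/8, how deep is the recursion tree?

For divide and conquer with division factor 8:

Problem sizes at each level:
Level 0: 64
Level 1: 8
Level 2: 1

The root is level 0 and the size-1 base case is level 2 (the tree spans levels 0 through 2, i.e. 3 levels counting the root), so the depth is the number of divisions: log_8(64) = 2

The recursion tree depth is log_8(64) = 2. At each level, the problem size is divided by 8, so it takes 2 divisions to reduce to a base case of size 1. The algorithm makes 7 recursive calls at each level.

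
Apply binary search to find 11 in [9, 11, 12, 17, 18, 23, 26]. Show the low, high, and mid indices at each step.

Binary search for 11 in [9, 11, 12, 17, 18, 23, 26]:

lo=0, hi=6, mid=3, arr[mid]=17 -> 17 > 11, search left half
lo=0, hi=2, mid=1, arr[mid]=11 -> Found target at index 1!

Binary search finds 11 at index 1 after 2 comparisons. The search repeatedly halves the search space by comparing with the middle element.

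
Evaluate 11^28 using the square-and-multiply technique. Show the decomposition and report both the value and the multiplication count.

Computing 11^28 by squaring (build up from 11^1; each line after the first costs one multiplication):

11^1 = 11
11^2 = (11^1)^2 = 11^2 = 121
11^3 = 11 * 11^2 = 11 * 121 = 1331
11^6 = (11^3)^2 = 1331^2 = 1771561
11^7 = 11 * 11^6 = 11 * 1771561 = 19487171
11^14 = (11^7)^2 = 19487171^2 = 379749833583241
11^28 = (11^14)^2 = 379749833583241^2 = 144209936106499234037676064081

Result: 144209936106499234037676064081
Multiplications needed: 6 (6 lines after 11^1)

11^28 = 144209936106499234037676064081. Using exponentiation by squaring, this requires 6 multiplications. The key idea: if the exponent is even, square the half-power; if odd, multiply by the base once.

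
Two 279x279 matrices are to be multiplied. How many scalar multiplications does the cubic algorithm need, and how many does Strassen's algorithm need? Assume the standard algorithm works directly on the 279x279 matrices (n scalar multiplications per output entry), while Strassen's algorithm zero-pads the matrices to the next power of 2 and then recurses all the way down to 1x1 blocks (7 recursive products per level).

Matrix multiplication for 279x279 matrices:

Strassen's algorithm requires power-of-2 dimensions. Pad 279x279 to 512x512 (next power of 2).

Standard algorithm: 279^3 = 21717639 multiplications
Strassen's algorithm: 7^(log2(512)) = 7^9 = 40353607 multiplications
Difference: 21717639 - 40353607 = -18635968 (Strassen uses MORE here due to padding overhead — for small or just-over-power-of-2 n, padding can outweigh the per-level savings)

Standard: 21717639 multiplications (279^3). Strassen: 40353607 multiplications (7^9, after padding to 512x512). Strassen reduces 8 recursive multiplications to 7 at each level.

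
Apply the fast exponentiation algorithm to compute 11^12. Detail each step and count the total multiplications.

Computing 11^12 by squaring (build up from 11^1; each line after the first costs one multiplication):

11^1 = 11
11^2 = (11^1)^2 = 11^2 = 121
11^3 = 11 * 11^2 = 11 * 121 = 1331
11^6 = (11^3)^2 = 1331^2 = 1771561
11^12 = (11^6)^2 = 1771561^2 = 3138428376721

Result: 3138428376721
Multiplications needed: 4 (4 lines after 11^1)

11^12 = 3138428376721. Using exponentiation by squaring, this requires 4 multiplications. The key idea: if the exponent is even, square the half-power; if odd, multiply by the base once.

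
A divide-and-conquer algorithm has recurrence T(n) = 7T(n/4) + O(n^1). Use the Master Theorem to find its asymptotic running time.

Master Theorem for T(n) = 7T(n/4) + O(n^1):

a = 7, b = 4, c = 1
log_b(a) = log_4(7) = 1.4037

Case 1: c = 1 < log_4(7) = 1.4037
T(n) = O(n^(log_4 7))

For T(n) = 7T(n/4) + O(n^1): log_4(7) = 1.4037. This is Case 1 of the Master Theorem (c < log_b(a), work dominated by leaves), giving O(n^(log_4 7)).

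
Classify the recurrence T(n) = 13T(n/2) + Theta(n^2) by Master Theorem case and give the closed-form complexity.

Master Theorem for T(n) = 13T(n/2) + O(n^2):

a = 13, b = 2, c = 2
log_b(a) = log_2(13) = 3.7004

Case 1: c = 2 < log_2(13) = 3.7004
T(n) = O(n^(log_2 13))

For T(n) = 13T(n/2) + O(n^2): log_2(13) = 3.7004. This is Case 1 of the Master Theorem (c < log_b(a), work dominated by leaves), giving O(n^(log_2 13)).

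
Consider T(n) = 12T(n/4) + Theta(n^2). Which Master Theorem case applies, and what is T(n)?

Master Theorem for T(n) = 12T(n/4) + O(n^2):

a = 12, b = 4, c = 2
log_b(a) = log_4(12) = 1.7925

Case 3: c = 2 > log_4(12) = 1.7925
T(n) = O(n^2) = O(n^2)

For T(n) = 12T(n/4) + O(n^2): log_4(12) = 1.7925. This is Case 3 of the Master Theorem (c > log_b(a), work dominated by root), giving O(n^2).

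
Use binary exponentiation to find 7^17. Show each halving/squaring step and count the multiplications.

Computing 7^17 by squaring (build up from 7^1; each line after the first costs one multiplication):

7^1 = 7
7^2 = (7^1)^2 = 7^2 = 49
7^4 = (7^2)^2 = 49^2 = 2401
7^8 = (7^4)^2 = 2401^2 = 5764801
7^16 = (7^8)^2 = 5764801^2 = 33232930569601
7^17 = 7 * 7^16 = 7 * 33232930569601 = 232630513987207

Result: 232630513987207
Multiplications needed: 5 (5 lines after 7^1)

7^17 = 232630513987207. Using exponentiation by squaring, this requires 5 multiplications. The key idea: if the exponent is even, square the half-power; if odd, multiply by the base once.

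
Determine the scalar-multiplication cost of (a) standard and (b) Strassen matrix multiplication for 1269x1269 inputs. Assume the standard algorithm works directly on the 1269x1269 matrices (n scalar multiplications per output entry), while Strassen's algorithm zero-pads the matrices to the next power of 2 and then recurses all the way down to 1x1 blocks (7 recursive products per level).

Matrix multiplication for 1269x1269 matrices:

Strassen's algorithm requires power-of-2 dimensions. Pad 1269x1269 to 2048x2048 (next power of 2).

Standard algorithm: 1269^3 = 2043548109 multiplications
Strassen's algorithm: 7^(log2(2048)) = 7^11 = 1977326743 multiplications
Savings: 2043548109 - 1977326743 = 66221366 multiplications

Standard: 2043548109 multiplications (1269^3). Strassen: 1977326743 multiplications (7^11, after padding to 2048x2048). Strassen reduces 8 recursive multiplications to 7 at each level.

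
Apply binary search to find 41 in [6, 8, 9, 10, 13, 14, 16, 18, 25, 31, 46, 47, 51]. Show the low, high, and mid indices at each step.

Binary search for 41 in [6, 8, 9, 10, 13, 14, 16, 18, 25, 31, 46, 47, 51]:

lo=0, hi=12, mid=6, arr[mid]=16 -> 16 < 41, search right half
lo=7, hi=12, mid=9, arr[mid]=31 -> 31 < 41, search right half
lo=10, hi=12, mid=11, arr[mid]=47 -> 47 > 41, search left half
lo=10, hi=10, mid=10, arr[mid]=46 -> 46 > 41, search left half
lo=10 > hi=9, target 41 not found

Binary search determines that 41 is not in the array after 4 comparisons. The search space was exhausted without finding the target.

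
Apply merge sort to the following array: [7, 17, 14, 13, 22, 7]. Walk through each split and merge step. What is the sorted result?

Merge sort trace:

Split: [7, 17, 14, 13, 22, 7] -> [7, 17, 14] and [13, 22, 7]
  Split: [7, 17, 14] -> [7] and [17, 14]
    Split: [17, 14] -> [17] and [14]
    Merge: [17] + [14] -> [14, 17]
  Merge: [7] + [14, 17] -> [7, 14, 17]
  Split: [13, 22, 7] -> [13] and [22, 7]
    Split: [22, 7] -> [22] and [7]
    Merge: [22] + [7] -> [7, 22]
  Merge: [13] + [7, 22] -> [7, 13, 22]
Merge: [7, 14, 17] + [7, 13, 22] -> [7, 7, 13, 14, 17, 22]

Final sorted array: [7, 7, 13, 14, 17, 22]

The merge sort proceeds by recursively splitting the array and merging sorted halves.
After all merges, the sorted array is [7, 7, 13, 14, 17, 22].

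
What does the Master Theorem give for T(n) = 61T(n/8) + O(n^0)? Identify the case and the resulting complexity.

Master Theorem for T(n) = 61T(n/8) + O(n^0):

a = 61, b = 8, c = 0
log_b(a) = log_8(61) = 1.9769

Case 1: c = 0 < log_8(61) = 1.9769
T(n) = O(n^(log_8 61))

For T(n) = 61T(n/8) + O(n^0): log_8(61) = 1.9769. This is Case 1 of the Master Theorem (c < log_b(a), work dominated by leaves), giving O(n^(log_8 61)).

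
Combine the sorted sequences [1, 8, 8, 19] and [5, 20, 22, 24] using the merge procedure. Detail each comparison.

Merging process:

Compare 1 vs 5: take 1 from left. Merged: [1]
Compare 8 vs 5: take 5 from right. Merged: [1, 5]
Compare 8 vs 20: take 8 from left. Merged: [1, 5, 8]
Compare 8 vs 20: take 8 from left. Merged: [1, 5, 8, 8]
Compare 19 vs 20: take 19 from left. Merged: [1, 5, 8, 8, 19]
Append remaining from right: [20, 22, 24]. Merged: [1, 5, 8, 8, 19, 20, 22, 24]

Final merged array: [1, 5, 8, 8, 19, 20, 22, 24]
Total comparisons: 5

The merged array is [1, 5, 8, 8, 19, 20, 22, 24], requiring 5 comparisons. The merge step runs in O(n) time where n is the total number of elements.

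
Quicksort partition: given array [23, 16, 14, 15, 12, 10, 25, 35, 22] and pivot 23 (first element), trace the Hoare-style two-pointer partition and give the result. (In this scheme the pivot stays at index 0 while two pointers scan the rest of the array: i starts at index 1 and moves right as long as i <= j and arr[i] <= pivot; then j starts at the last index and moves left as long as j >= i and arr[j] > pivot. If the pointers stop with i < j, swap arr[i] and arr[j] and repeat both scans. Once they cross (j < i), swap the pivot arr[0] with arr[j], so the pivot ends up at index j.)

Hoare-style two-pointer partition with pivot = 23:

Initial array: [23, 16, 14, 15, 12, 10, 25, 35, 22]

Pointers start at i = 1, j = 8.
i stops at index 6 (arr[6]=25 > 23), j stops at index 8 (arr[8]=22 <= 23): swap arr[6] and arr[8], array becomes [23, 16, 14, 15, 12, 10, 22, 35, 25]
i ends at 7, j ends at 6: the pointers have crossed (j < i), so scanning stops.

Swap pivot arr[0] with arr[6] to place pivot at position 6: [22, 16, 14, 15, 12, 10, 23, 35, 25]
Pivot position: 6

After partitioning with pivot 23, the array becomes [22, 16, 14, 15, 12, 10, 23, 35, 25]. The pivot is placed at index 6. All elements to the left of the pivot are <= 23, and all elements to the right are > 23.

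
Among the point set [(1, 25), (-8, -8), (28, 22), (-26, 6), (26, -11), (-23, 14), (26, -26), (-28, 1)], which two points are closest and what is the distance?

Computing all pairwise distances among 8 points:

d((1, 25), (-8, -8)) = 34.2053
d((1, 25), (28, 22)) = 27.1662
d((1, 25), (-26, 6)) = 33.0151
d((1, 25), (26, -11)) = 43.8292
d((1, 25), (-23, 14)) = 26.4008
d((1, 25), (26, -26)) = 56.7979
d((1, 25), (-28, 1)) = 37.6431
d((-8, -8), (28, 22)) = 46.8615
d((-8, -8), (-26, 6)) = 22.8035
d((-8, -8), (26, -11)) = 34.1321
d((-8, -8), (-23, 14)) = 26.6271
d((-8, -8), (26, -26)) = 38.4708
d((-8, -8), (-28, 1)) = 21.9317
d((28, 22), (-26, 6)) = 56.3205
d((28, 22), (26, -11)) = 33.0606
d((28, 22), (-23, 14)) = 51.6236
d((28, 22), (26, -26)) = 48.0416
d((28, 22), (-28, 1)) = 59.808
d((-26, 6), (26, -11)) = 54.7083
d((-26, 6), (-23, 14)) = 8.544
d((-26, 6), (26, -26)) = 61.0574
d((-26, 6), (-28, 1)) = 5.3852 <-- minimum
d((26, -11), (-23, 14)) = 55.0091
d((26, -11), (26, -26)) = 15.0
d((26, -11), (-28, 1)) = 55.3173
d((-23, 14), (26, -26)) = 63.2535
d((-23, 14), (-28, 1)) = 13.9284
d((26, -26), (-28, 1)) = 60.3738

Closest pair: (-26, 6) and (-28, 1) with distance 5.3852

The closest pair is (-26, 6) and (-28, 1) with Euclidean distance 5.3852. For 8 points, brute-force pairwise comparison is shown above. For large n, the divide-and-conquer algorithm (sort by x, recurse on halves, check the dividing strip) achieves O(n log n).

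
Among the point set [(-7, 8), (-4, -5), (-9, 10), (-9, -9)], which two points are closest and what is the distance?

Computing all pairwise distances among 4 points:

d((-7, 8), (-4, -5)) = 13.3417
d((-7, 8), (-9, 10)) = 2.8284 <-- minimum
d((-7, 8), (-9, -9)) = 17.1172
d((-4, -5), (-9, 10)) = 15.8114
d((-4, -5), (-9, -9)) = 6.4031
d((-9, 10), (-9, -9)) = 19.0

Closest pair: (-7, 8) and (-9, 10) with distance 2.8284

The closest pair is (-7, 8) and (-9, 10) with Euclidean distance 2.8284. For 4 points, brute-force pairwise comparison is shown above. For large n, the divide-and-conquer algorithm (sort by x, recurse on halves, check the dividing strip) achieves O(n log n).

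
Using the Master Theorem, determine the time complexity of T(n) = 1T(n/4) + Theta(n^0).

Master Theorem for T(n) = 1T(n/4) + O(n^0):

a = 1, b = 4, c = 0
log_b(a) = log_4(1) = 0.0000

Case 2: c = 0 = log_4(1) = 0.0000
T(n) = O(n^0 log n) = O(log n)

For T(n) = 1T(n/4) + O(n^0): log_4(1) = 0.0000. This is Case 2 of the Master Theorem (c = log_b(a), equal work at all levels), giving O(log n).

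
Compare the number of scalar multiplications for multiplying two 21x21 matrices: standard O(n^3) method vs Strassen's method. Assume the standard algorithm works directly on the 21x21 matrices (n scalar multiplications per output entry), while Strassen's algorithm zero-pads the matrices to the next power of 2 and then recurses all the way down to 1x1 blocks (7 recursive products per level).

Matrix multiplication for 21x21 matrices:

Strassen's algorithm requires power-of-2 dimensions. Pad 21x21 to 32x32 (next power of 2).

Standard algorithm: 21^3 = 9261 multiplications
Strassen's algorithm: 7^(log2(32)) = 7^5 = 16807 multiplications
Difference: 9261 - 16807 = -7546 (Strassen uses MORE here due to padding overhead — for small or just-over-power-of-2 n, padding can outweigh the per-level savings)

Standard: 9261 multiplications (21^3). Strassen: 16807 multiplications (7^5, after padding to 32x32). Strassen reduces 8 recursive multiplications to 7 at each level.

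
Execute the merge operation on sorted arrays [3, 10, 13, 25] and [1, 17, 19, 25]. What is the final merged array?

Merging process:

Compare 3 vs 1: take 1 from right. Merged: [1]
Compare 3 vs 17: take 3 from left. Merged: [1, 3]
Compare 10 vs 17: take 10 from left. Merged: [1, 3, 10]
Compare 13 vs 17: take 13 from left. Merged: [1, 3, 10, 13]
Compare 25 vs 17: take 17 from right. Merged: [1, 3, 10, 13, 17]
Compare 25 vs 19: take 19 from right. Merged: [1, 3, 10, 13, 17, 19]
Compare 25 vs 25: take 25 from left. Merged: [1, 3, 10, 13, 17, 19, 25]
Append remaining from right: [25]. Merged: [1, 3, 10, 13, 17, 19, 25, 25]

Final merged array: [1, 3, 10, 13, 17, 19, 25, 25]
Total comparisons: 7

The merged array is [1, 3, 10, 13, 17, 19, 25, 25], requiring 7 comparisons. The merge step runs in O(n) time where n is the total number of elements.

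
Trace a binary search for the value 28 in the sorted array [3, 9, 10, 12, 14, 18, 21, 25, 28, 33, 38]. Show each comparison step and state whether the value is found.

Binary search for 28 in [3, 9, 10, 12, 14, 18, 21, 25, 28, 33, 38]:

lo=0, hi=10, mid=5, arr[mid]=18 -> 18 < 28, search right half
lo=6, hi=10, mid=8, arr[mid]=28 -> Found target at index 8!

Binary search finds 28 at index 8 after 2 comparisons. The search repeatedly halves the search space by comparing with the middle element.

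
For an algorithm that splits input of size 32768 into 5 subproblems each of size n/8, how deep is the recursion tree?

For divide and conquer with division factor 8:

Problem sizes at each level:
Level 0: 32768
Level 1: 4096
Level 2: 512
Level 3: 64
Level 4: 8
Level 5: 1

The root is level 0 and the size-1 base case is level 5 (the tree spans levels 0 through 5, i.e. 6 levels counting the root), so the depth is the number of divisions: log_8(32768) = 5

The recursion tree depth is log_8(32768) = 5. At each level, the problem size is divided by 8, so it takes 5 divisions to reduce to a base case of size 1. The algorithm makes 5 recursive calls at each level.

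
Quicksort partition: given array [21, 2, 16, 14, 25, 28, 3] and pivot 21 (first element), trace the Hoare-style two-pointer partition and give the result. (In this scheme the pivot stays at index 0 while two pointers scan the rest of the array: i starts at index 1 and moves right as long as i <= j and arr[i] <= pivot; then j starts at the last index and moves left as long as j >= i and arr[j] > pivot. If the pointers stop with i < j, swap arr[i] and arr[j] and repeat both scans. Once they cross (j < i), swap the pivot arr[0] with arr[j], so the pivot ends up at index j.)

Hoare-style two-pointer partition with pivot = 21:

Initial array: [21, 2, 16, 14, 25, 28, 3]

Pointers start at i = 1, j = 6.
i stops at index 4 (arr[4]=25 > 21), j stops at index 6 (arr[6]=3 <= 21): swap arr[4] and arr[6], array becomes [21, 2, 16, 14, 3, 28, 25]
i ends at 5, j ends at 4: the pointers have crossed (j < i), so scanning stops.

Swap pivot arr[0] with arr[4] to place pivot at position 4: [3, 2, 16, 14, 21, 28, 25]
Pivot position: 4

After partitioning with pivot 21, the array becomes [3, 2, 16, 14, 21, 28, 25]. The pivot is placed at index 4. All elements to the left of the pivot are <= 21, and all elements to the right are > 21.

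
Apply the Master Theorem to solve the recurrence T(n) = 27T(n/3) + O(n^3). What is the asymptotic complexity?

Master Theorem for T(n) = 27T(n/3) + O(n^3):

a = 27, b = 3, c = 3
log_b(a) = log_3(27) = 3.0000

Case 2: c = 3 = log_3(27) = 3.0000
T(n) = O(n^3 log n) = O(n^3 log n)

For T(n) = 27T(n/3) + O(n^3): log_3(27) = 3.0000. This is Case 2 of the Master Theorem (c = log_b(a), equal work at all levels), giving O(n^3 log n).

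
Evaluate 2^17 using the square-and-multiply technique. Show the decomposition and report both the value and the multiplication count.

Computing 2^17 by squaring (build up from 2^1; each line after the first costs one multiplication):

2^1 = 2
2^2 = (2^1)^2 = 2^2 = 4
2^4 = (2^2)^2 = 4^2 = 16
2^8 = (2^4)^2 = 16^2 = 256
2^16 = (2^8)^2 = 256^2 = 65536
2^17 = 2 * 2^16 = 2 * 65536 = 131072

Result: 131072
Multiplications needed: 5 (5 lines after 2^1)

2^17 = 131072. Using exponentiation by squaring, this requires 5 multiplications. The key idea: if the exponent is even, square the half-power; if odd, multiply by the base once.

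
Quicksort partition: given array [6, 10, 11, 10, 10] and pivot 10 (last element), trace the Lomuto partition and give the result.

Lomuto partition with pivot = 10:

Initial array: [6, 10, 11, 10, 10]

arr[0]=6 <= 10: swap with position 0, array becomes [6, 10, 11, 10, 10]
arr[1]=10 <= 10: swap with position 1, array becomes [6, 10, 11, 10, 10]
arr[2]=11 > 10: no swap
arr[3]=10 <= 10: swap with position 2, array becomes [6, 10, 10, 11, 10]

Place pivot at position 3: [6, 10, 10, 10, 11]
Pivot position: 3

After partitioning with pivot 10, the array becomes [6, 10, 10, 10, 11]. The pivot is placed at index 3. All elements to the left of the pivot are <= 10, and all elements to the right are > 10.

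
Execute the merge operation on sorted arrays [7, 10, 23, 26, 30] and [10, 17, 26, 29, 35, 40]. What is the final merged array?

Merging process:

Compare 7 vs 10: take 7 from left. Merged: [7]
Compare 10 vs 10: take 10 from left. Merged: [7, 10]
Compare 23 vs 10: take 10 from right. Merged: [7, 10, 10]
Compare 23 vs 17: take 17 from right. Merged: [7, 10, 10, 17]
Compare 23 vs 26: take 23 from left. Merged: [7, 10, 10, 17, 23]
Compare 26 vs 26: take 26 from left. Merged: [7, 10, 10, 17, 23, 26]
Compare 30 vs 26: take 26 from right. Merged: [7, 10, 10, 17, 23, 26, 26]
Compare 30 vs 29: take 29 from right. Merged: [7, 10, 10, 17, 23, 26, 26, 29]
Compare 30 vs 35: take 30 from left. Merged: [7, 10, 10, 17, 23, 26, 26, 29, 30]
Append remaining from right: [35, 40]. Merged: [7, 10, 10, 17, 23, 26, 26, 29, 30, 35, 40]

Final merged array: [7, 10, 10, 17, 23, 26, 26, 29, 30, 35, 40]
Total comparisons: 9

The merged array is [7, 10, 10, 17, 23, 26, 26, 29, 30, 35, 40], requiring 9 comparisons. The merge step runs in O(n) time where n is the total number of elements.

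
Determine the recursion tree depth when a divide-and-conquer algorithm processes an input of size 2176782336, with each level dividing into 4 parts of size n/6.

For divide and conquer with division factor 6:

Problem sizes at each level:
Level 0: 2176782336
Level 1: 362797056
Level 2: 60466176
Level 3: 10077696
Level 4: 1679616
Level 5: 279936
Level 6: 46656
Level 7: 7776
Level 8: 1296
Level 9: 216
Level 10: 36
Level 11: 6
Level 12: 1

The root is level 0 and the size-1 base case is level 12 (the tree spans levels 0 through 12, i.e. 13 levels counting the root), so the depth is the number of divisions: log_6(2176782336) = 12

The recursion tree depth is log_6(2176782336) = 12. At each level, the problem size is divided by 6, so it takes 12 divisions to reduce to a base case of size 1. The algorithm makes 4 recursive calls at each level.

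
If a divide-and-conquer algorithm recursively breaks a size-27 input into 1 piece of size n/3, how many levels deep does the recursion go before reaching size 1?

For divide and conquer with division factor 3:

Problem sizes at each level:
Level 0: 27
Level 1: 9
Level 2: 3
Level 3: 1

The root is level 0 and the size-1 base case is level 3 (the tree spans levels 0 through 3, i.e. 4 levels counting the root), so the depth is the number of divisions: log_3(27) = 3

The recursion tree depth is log_3(27) = 3. At each level, the problem size is divided by 3, so it takes 3 divisions to reduce to a base case of size 1. The algorithm makes 1 recursive call at each level.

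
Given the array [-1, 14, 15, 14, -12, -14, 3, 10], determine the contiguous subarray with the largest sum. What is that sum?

Using Kadane's algorithm on [-1, 14, 15, 14, -12, -14, 3, 10]:

Scanning through the array:
Position 1 (value 14): max_ending_here = 14, max_so_far = 14
Position 2 (value 15): max_ending_here = 29, max_so_far = 29
Position 3 (value 14): max_ending_here = 43, max_so_far = 43
Position 4 (value -12): max_ending_here = 31, max_so_far = 43
Position 5 (value -14): max_ending_here = 17, max_so_far = 43
Position 6 (value 3): max_ending_here = 20, max_so_far = 43
Position 7 (value 10): max_ending_here = 30, max_so_far = 43

Maximum subarray: [14, 15, 14]
Maximum sum: 43

The maximum subarray is [14, 15, 14] with sum 43. This subarray runs from index 1 to index 3.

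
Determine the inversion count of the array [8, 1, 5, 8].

Finding inversions in [8, 1, 5, 8]:

(0, 1): arr[0]=8 > arr[1]=1
(0, 2): arr[0]=8 > arr[2]=5

Total inversions: 2

The array has 2 inversion(s): (0,1), (0,2). Each pair (i,j) satisfies i < j and arr[i] > arr[j].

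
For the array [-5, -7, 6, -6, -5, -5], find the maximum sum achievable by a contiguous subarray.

Using Kadane's algorithm on [-5, -7, 6, -6, -5, -5]:

Scanning through the array:
Position 1 (value -7): max_ending_here = -7, max_so_far = -5
Position 2 (value 6): max_ending_here = 6, max_so_far = 6
Position 3 (value -6): max_ending_here = 0, max_so_far = 6
Position 4 (value -5): max_ending_here = -5, max_so_far = 6
Position 5 (value -5): max_ending_here = -5, max_so_far = 6

Maximum subarray: [6]
Maximum sum: 6

The maximum subarray is [6] with sum 6. This subarray runs from index 2 to index 2.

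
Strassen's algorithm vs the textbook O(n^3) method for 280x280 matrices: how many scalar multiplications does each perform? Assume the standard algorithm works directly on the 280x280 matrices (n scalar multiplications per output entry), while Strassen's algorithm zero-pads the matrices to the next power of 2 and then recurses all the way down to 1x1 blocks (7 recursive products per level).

Matrix multiplication for 280x280 matrices:

Strassen's algorithm requires power-of-2 dimensions. Pad 280x280 to 512x512 (next power of 2).

Standard algorithm: 280^3 = 21952000 multiplications
Strassen's algorithm: 7^(log2(512)) = 7^9 = 40353607 multiplications
Difference: 21952000 - 40353607 = -18401607 (Strassen uses MORE here due to padding overhead — for small or just-over-power-of-2 n, padding can outweigh the per-level savings)

Standard: 21952000 multiplications (280^3). Strassen: 40353607 multiplications (7^9, after padding to 512x512). Strassen reduces 8 recursive multiplications to 7 at each level.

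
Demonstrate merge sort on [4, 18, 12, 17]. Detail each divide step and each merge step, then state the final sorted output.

Merge sort trace:

Split: [4, 18, 12, 17] -> [4, 18] and [12, 17]
  Split: [4, 18] -> [4] and [18]
  Merge: [4] + [18] -> [4, 18]
  Split: [12, 17] -> [12] and [17]
  Merge: [12] + [17] -> [12, 17]
Merge: [4, 18] + [12, 17] -> [4, 12, 17, 18]

Final sorted array: [4, 12, 17, 18]

The merge sort proceeds by recursively splitting the array and merging sorted halves.
After all merges, the sorted array is [4, 12, 17, 18].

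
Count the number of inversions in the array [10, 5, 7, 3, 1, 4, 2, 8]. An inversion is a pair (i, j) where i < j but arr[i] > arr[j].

Finding inversions in [10, 5, 7, 3, 1, 4, 2, 8]:

(0, 1): arr[0]=10 > arr[1]=5
(0, 2): arr[0]=10 > arr[2]=7
(0, 3): arr[0]=10 > arr[3]=3
(0, 4): arr[0]=10 > arr[4]=1
(0, 5): arr[0]=10 > arr[5]=4
(0, 6): arr[0]=10 > arr[6]=2
(0, 7): arr[0]=10 > arr[7]=8
(1, 3): arr[1]=5 > arr[3]=3
(1, 4): arr[1]=5 > arr[4]=1
(1, 5): arr[1]=5 > arr[5]=4
(1, 6): arr[1]=5 > arr[6]=2
(2, 3): arr[2]=7 > arr[3]=3
(2, 4): arr[2]=7 > arr[4]=1
(2, 5): arr[2]=7 > arr[5]=4
(2, 6): arr[2]=7 > arr[6]=2
(3, 4): arr[3]=3 > arr[4]=1
(3, 6): arr[3]=3 > arr[6]=2
(5, 6): arr[5]=4 > arr[6]=2

Total inversions: 18

The array has 18 inversion(s): (0,1), (0,2), (0,3), (0,4), (0,5), (0,6), (0,7), (1,3), (1,4), (1,5), (1,6), (2,3), (2,4), (2,5), (2,6), (3,4), (3,6), (5,6). Each pair (i,j) satisfies i < j and arr[i] > arr[j].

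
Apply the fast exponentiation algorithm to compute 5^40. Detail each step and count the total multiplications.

Computing 5^40 by squaring (build up from 5^1; each line after the first costs one multiplication):

5^1 = 5
5^2 = (5^1)^2 = 5^2 = 25
5^4 = (5^2)^2 = 25^2 = 625
5^5 = 5 * 5^4 = 5 * 625 = 3125
5^10 = (5^5)^2 = 3125^2 = 9765625
5^20 = (5^10)^2 = 9765625^2 = 95367431640625
5^40 = (5^20)^2 = 95367431640625^2 = 9094947017729282379150390625

Result: 9094947017729282379150390625
Multiplications needed: 6 (6 lines after 5^1)

5^40 = 9094947017729282379150390625. Using exponentiation by squaring, this requires 6 multiplications. The key idea: if the exponent is even, square the half-power; if odd, multiply by the base once.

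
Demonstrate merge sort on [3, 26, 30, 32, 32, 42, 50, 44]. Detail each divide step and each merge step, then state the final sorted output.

Merge sort trace:

Split: [3, 26, 30, 32, 32, 42, 50, 44] -> [3, 26, 30, 32] and [32, 42, 50, 44]
  Split: [3, 26, 30, 32] -> [3, 26] and [30, 32]
    Split: [3, 26] -> [3] and [26]
    Merge: [3] + [26] -> [3, 26]
    Split: [30, 32] -> [30] and [32]
    Merge: [30] + [32] -> [30, 32]
  Merge: [3, 26] + [30, 32] -> [3, 26, 30, 32]
  Split: [32, 42, 50, 44] -> [32, 42] and [50, 44]
    Split: [32, 42] -> [32] and [42]
    Merge: [32] + [42] -> [32, 42]
    Split: [50, 44] -> [50] and [44]
    Merge: [50] + [44] -> [44, 50]
  Merge: [32, 42] + [44, 50] -> [32, 42, 44, 50]
Merge: [3, 26, 30, 32] + [32, 42, 44, 50] -> [3, 26, 30, 32, 32, 42, 44, 50]

Final sorted array: [3, 26, 30, 32, 32, 42, 44, 50]

The merge sort proceeds by recursively splitting the array and merging sorted halves.
After all merges, the sorted array is [3, 26, 30, 32, 32, 42, 44, 50].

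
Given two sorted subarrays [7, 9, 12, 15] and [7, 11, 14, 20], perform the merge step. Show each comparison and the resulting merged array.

Merging process:

Compare 7 vs 7: take 7 from left. Merged: [7]
Compare 9 vs 7: take 7 from right. Merged: [7, 7]
Compare 9 vs 11: take 9 from left. Merged: [7, 7, 9]
Compare 12 vs 11: take 11 from right. Merged: [7, 7, 9, 11]
Compare 12 vs 14: take 12 from left. Merged: [7, 7, 9, 11, 12]
Compare 15 vs 14: take 14 from right. Merged: [7, 7, 9, 11, 12, 14]
Compare 15 vs 20: take 15 from left. Merged: [7, 7, 9, 11, 12, 14, 15]
Append remaining from right: [20]. Merged: [7, 7, 9, 11, 12, 14, 15, 20]

Final merged array: [7, 7, 9, 11, 12, 14, 15, 20]
Total comparisons: 7

The merged array is [7, 7, 9, 11, 12, 14, 15, 20], requiring 7 comparisons. The merge step runs in O(n) time where n is the total number of elements.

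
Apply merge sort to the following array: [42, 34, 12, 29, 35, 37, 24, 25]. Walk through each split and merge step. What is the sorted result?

Merge sort trace:

Split: [42, 34, 12, 29, 35, 37, 24, 25] -> [42, 34, 12, 29] and [35, 37, 24, 25]
  Split: [42, 34, 12, 29] -> [42, 34] and [12, 29]
    Split: [42, 34] -> [42] and [34]
    Merge: [42] + [34] -> [34, 42]
    Split: [12, 29] -> [12] and [29]
    Merge: [12] + [29] -> [12, 29]
  Merge: [34, 42] + [12, 29] -> [12, 29, 34, 42]
  Split: [35, 37, 24, 25] -> [35, 37] and [24, 25]
    Split: [35, 37] -> [35] and [37]
    Merge: [35] + [37] -> [35, 37]
    Split: [24, 25] -> [24] and [25]
    Merge: [24] + [25] -> [24, 25]
  Merge: [35, 37] + [24, 25] -> [24, 25, 35, 37]
Merge: [12, 29, 34, 42] + [24, 25, 35, 37] -> [12, 24, 25, 29, 34, 35, 37, 42]

Final sorted array: [12, 24, 25, 29, 34, 35, 37, 42]

The merge sort proceeds by recursively splitting the array and merging sorted halves.
After all merges, the sorted array is [12, 24, 25, 29, 34, 35, 37, 42].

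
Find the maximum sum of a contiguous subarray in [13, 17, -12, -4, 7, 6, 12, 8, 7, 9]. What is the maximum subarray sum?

Using Kadane's algorithm on [13, 17, -12, -4, 7, 6, 12, 8, 7, 9]:

Scanning through the array:
Position 1 (value 17): max_ending_here = 30, max_so_far = 30
Position 2 (value -12): max_ending_here = 18, max_so_far = 30
Position 3 (value -4): max_ending_here = 14, max_so_far = 30
Position 4 (value 7): max_ending_here = 21, max_so_far = 30
Position 5 (value 6): max_ending_here = 27, max_so_far = 30
Position 6 (value 12): max_ending_here = 39, max_so_far = 39
Position 7 (value 8): max_ending_here = 47, max_so_far = 47
Position 8 (value 7): max_ending_here = 54, max_so_far = 54
Position 9 (value 9): max_ending_here = 63, max_so_far = 63

Maximum subarray: [13, 17, -12, -4, 7, 6, 12, 8, 7, 9]
Maximum sum: 63

The maximum subarray is [13, 17, -12, -4, 7, 6, 12, 8, 7, 9] with sum 63. This subarray runs from index 0 to index 9.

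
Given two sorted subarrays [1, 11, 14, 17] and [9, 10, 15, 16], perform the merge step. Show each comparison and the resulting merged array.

Merging process:

Compare 1 vs 9: take 1 from left. Merged: [1]
Compare 11 vs 9: take 9 from right. Merged: [1, 9]
Compare 11 vs 10: take 10 from right. Merged: [1, 9, 10]
Compare 11 vs 15: take 11 from left. Merged: [1, 9, 10, 11]
Compare 14 vs 15: take 14 from left. Merged: [1, 9, 10, 11, 14]
Compare 17 vs 15: take 15 from right. Merged: [1, 9, 10, 11, 14, 15]
Compare 17 vs 16: take 16 from right. Merged: [1, 9, 10, 11, 14, 15, 16]
Append remaining from left: [17]. Merged: [1, 9, 10, 11, 14, 15, 16, 17]

Final merged array: [1, 9, 10, 11, 14, 15, 16, 17]
Total comparisons: 7

The merged array is [1, 9, 10, 11, 14, 15, 16, 17], requiring 7 comparisons. The merge step runs in O(n) time where n is the total number of elements.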